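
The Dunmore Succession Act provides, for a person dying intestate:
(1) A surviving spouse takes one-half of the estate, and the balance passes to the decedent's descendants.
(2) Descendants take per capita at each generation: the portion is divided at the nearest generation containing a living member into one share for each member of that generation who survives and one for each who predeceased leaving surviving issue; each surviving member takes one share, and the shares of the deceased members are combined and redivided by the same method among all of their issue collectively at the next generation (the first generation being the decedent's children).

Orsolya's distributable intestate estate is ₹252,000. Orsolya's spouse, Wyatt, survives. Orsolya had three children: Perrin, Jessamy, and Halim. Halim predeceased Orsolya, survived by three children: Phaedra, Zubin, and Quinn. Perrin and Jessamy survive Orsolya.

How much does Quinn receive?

Quinn receives ₹14,000.

Wyatt takes one-half of ₹252,000 = ₹126,000. The remaining ₹126,000 passes to the descendants.
The descendants' portion (₹126,000) is divided at the children's generation into 3 shares of ₹42,000. Perrin and Jessamy each take ₹42,000. The remaining share for the deceased Halim (₹42,000) is carried to the next generation.
That pool (₹42,000) is divided at the grandchildren's generation equally among Phaedra, Zubin, and Quinn: ₹14,000 each.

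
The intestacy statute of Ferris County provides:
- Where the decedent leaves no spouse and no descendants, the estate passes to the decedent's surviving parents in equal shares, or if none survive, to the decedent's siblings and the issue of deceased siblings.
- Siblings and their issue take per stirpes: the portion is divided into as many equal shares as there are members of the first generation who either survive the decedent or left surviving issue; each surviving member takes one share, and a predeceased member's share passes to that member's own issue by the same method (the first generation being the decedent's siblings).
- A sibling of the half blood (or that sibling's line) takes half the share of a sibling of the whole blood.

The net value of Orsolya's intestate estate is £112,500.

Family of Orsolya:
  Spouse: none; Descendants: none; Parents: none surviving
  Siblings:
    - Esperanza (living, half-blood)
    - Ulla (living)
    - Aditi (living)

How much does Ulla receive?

Ulla receives £45,000.

The entire £112,500 passes to the siblings and their issue.
Counting each half-blood sibling's line as half a unit, there are 5/2 units in £112,500, so one unit is £45,000. Whole-blood lines (Ulla and Aditi) take £45,000 each; half-blood lines (Esperanza) take £22,500 each.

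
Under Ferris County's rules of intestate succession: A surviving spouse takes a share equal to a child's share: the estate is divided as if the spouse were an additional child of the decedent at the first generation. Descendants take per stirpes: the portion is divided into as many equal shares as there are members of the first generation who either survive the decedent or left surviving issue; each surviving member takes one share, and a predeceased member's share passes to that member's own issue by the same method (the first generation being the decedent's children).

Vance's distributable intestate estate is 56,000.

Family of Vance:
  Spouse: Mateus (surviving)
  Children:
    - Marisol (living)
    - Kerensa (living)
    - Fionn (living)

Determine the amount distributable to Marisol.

The spouse counts as an additional share at the children's level, so there are 4 primary shares of 14,000. Mateus takes one such share (14,000).
The children's combined portion (42,000) is divided into 3 shares of 14,000: Marisol, Kerensa, and Fionn each take 14,000.

Marisol receives 14,000.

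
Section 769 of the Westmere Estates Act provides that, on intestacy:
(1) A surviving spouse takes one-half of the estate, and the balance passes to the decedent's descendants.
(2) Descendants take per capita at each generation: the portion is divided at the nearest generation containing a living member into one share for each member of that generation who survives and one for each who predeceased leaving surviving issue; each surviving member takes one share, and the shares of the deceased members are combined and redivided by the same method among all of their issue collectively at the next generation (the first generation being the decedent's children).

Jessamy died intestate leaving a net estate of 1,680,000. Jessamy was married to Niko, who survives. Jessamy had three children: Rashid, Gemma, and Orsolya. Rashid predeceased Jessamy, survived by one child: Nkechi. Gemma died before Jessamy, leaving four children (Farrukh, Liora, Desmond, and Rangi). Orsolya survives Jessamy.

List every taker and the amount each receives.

Niko: 840,000; Nkechi: 112,000; Farrukh: 112,000; Liora: 112,000; Desmond: 112,000; Rangi: 112,000; Orsolya: 280,000

Niko takes one-half of 1,680,000 = 840,000. The remaining 840,000 passes to the descendants.
The descendants' portion (840,000) is divided at the children's generation into 3 shares of 280,000. Orsolya takes 280,000. The 2 shares of the deceased (Rashid and Gemma) are combined into a pool of 560,000.
That pool (560,000) is divided at the grandchildren's generation equally among Nkechi, Farrukh, Liora, Desmond, and Rangi: 112,000 each.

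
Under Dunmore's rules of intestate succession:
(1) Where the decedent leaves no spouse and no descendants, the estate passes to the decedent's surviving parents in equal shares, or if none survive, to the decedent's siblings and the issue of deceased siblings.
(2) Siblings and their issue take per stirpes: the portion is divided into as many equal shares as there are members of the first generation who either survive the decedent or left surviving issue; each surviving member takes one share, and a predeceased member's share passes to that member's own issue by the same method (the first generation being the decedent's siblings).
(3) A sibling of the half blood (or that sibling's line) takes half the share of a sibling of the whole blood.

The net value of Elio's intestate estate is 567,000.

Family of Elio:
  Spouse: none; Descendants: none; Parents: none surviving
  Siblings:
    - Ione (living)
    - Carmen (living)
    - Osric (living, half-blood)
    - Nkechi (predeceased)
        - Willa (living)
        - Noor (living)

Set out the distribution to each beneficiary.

The entire 567,000 passes to the siblings and their issue.
Counting each half-blood sibling's line as half a unit, there are 7/2 units in 567,000, so one unit is 162,000. Whole-blood lines (Ione, Carmen, and Nkechi) take 162,000 each; half-blood lines (Osric) take 81,000 each.
Nkechi's share (162,000) is divided into 2 shares of 81,000: Willa and Noor each take 81,000.

Ione: 162,000; Carmen: 162,000; Osric: 81,000; Willa: 81,000; Noor: 81,000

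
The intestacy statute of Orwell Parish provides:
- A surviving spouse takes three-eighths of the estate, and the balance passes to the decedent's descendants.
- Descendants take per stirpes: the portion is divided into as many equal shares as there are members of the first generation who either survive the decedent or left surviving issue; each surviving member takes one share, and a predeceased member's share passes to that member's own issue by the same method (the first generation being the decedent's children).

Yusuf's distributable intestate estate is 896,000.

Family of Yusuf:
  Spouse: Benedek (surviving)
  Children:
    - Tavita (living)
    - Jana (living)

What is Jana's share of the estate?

Jana receives 280,000.

Benedek takes three-eighths of 896,000 = 336,000. The remaining 560,000 passes to the descendants.
The descendants' portion (560,000) is divided into 2 shares of 280,000: Tavita and Jana each take 280,000.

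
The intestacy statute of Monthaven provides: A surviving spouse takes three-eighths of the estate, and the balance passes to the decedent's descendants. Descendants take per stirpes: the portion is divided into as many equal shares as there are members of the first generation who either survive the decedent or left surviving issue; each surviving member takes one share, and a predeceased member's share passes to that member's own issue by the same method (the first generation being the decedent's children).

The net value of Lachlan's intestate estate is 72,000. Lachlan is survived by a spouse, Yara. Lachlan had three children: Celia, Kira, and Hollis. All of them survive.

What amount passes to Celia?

Yara takes three-eighths of 72,000 = 27,000. The remaining 45,000 passes to the descendants.
The descendants' portion (45,000) is divided into 3 shares of 15,000: Celia, Kira, and Hollis each take 15,000.

Celia receives 15,000.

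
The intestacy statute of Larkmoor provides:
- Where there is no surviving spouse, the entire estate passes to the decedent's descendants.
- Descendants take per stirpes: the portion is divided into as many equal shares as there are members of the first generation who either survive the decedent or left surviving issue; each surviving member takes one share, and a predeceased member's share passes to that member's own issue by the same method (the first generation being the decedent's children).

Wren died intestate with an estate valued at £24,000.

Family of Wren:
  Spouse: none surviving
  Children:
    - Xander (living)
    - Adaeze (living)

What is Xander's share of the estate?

Xander receives £12,000.

The entire £24,000 passes to the descendants.
That amount (£24,000) is divided into 2 shares of £12,000: Xander and Adaeze each take £12,000.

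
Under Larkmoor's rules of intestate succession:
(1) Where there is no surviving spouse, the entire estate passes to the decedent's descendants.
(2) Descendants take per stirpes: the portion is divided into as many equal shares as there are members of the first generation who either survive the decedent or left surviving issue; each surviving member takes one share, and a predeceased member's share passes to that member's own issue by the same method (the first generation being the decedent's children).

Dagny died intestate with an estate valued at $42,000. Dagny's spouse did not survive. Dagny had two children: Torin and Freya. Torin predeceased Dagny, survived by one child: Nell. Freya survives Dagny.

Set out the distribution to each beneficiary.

Nell: $21,000; Freya: $21,000

The entire $42,000 passes to the descendants.
That amount ($42,000) is divided into 2 shares of $21,000: Freya takes $21,000; Torin's $21,000 share passes to Torin's issue.
Torin's share ($21,000) passes entirely to Nell.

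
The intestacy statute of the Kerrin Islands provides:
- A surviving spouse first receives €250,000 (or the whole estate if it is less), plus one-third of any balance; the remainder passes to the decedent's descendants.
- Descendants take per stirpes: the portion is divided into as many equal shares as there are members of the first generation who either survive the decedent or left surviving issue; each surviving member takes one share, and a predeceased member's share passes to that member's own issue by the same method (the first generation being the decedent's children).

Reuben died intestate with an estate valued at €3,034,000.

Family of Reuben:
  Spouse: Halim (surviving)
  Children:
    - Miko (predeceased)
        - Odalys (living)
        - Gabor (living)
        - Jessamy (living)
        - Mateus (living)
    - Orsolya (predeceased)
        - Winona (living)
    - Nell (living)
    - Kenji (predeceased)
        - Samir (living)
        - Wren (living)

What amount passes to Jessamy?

Halim first takes €250,000, leaving a balance of €2,784,000. Halim then takes one-third of the balance (€928,000), for a total of €1,178,000. The remaining €1,856,000 passes to the descendants.
The descendants' portion (€1,856,000) is divided into 4 shares of €464,000: Nell takes €464,000; Miko's €464,000 share passes to Miko's issue; Orsolya's €464,000 share passes to Orsolya's issue; Kenji's €464,000 share passes to Kenji's issue.
Miko's share (€464,000) is divided into 4 shares of €116,000: Odalys, Gabor, Jessamy, and Mateus each take €116,000.
Orsolya's share (€464,000) passes entirely to Winona.
Kenji's share (€464,000) is divided into 2 shares of €232,000: Samir and Wren each take €232,000.

Jessamy receives €116,000.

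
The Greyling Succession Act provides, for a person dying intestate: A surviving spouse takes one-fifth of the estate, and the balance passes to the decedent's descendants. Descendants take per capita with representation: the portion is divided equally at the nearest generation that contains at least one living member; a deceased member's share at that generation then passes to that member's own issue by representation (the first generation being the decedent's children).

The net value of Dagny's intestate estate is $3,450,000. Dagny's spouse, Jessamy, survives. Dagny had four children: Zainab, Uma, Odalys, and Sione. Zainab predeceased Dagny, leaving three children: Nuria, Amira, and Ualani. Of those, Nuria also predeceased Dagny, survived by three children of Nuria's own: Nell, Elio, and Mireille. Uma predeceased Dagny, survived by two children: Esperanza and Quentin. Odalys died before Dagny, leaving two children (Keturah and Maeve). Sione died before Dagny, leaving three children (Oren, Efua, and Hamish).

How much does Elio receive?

Elio receives $92,000.

Jessamy takes one-fifth of $3,450,000 = $690,000. The remaining $2,760,000 passes to the descendants.
No child survives, so the initial division is made at the grandchildren's generation.
The descendants' portion ($2,760,000) is divided into 10 shares of $276,000: Amira, Ualani, Esperanza, Quentin, Keturah, Maeve, Oren, Efua, and Hamish each take $276,000; Nuria's $276,000 share passes to Nuria's issue.
Nuria's share ($276,000) is divided into 3 shares of $92,000: Nell, Elio, and Mireille each take $92,000.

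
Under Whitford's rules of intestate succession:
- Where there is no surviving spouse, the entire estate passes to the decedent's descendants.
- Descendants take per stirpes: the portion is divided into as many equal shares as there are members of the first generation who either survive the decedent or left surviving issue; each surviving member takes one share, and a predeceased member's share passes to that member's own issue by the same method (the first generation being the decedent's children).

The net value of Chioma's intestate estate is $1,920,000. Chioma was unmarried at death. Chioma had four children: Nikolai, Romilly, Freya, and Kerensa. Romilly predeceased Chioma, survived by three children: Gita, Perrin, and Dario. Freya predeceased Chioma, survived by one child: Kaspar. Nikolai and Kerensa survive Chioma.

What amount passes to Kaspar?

Kaspar receives $480,000.

The entire $1,920,000 passes to the descendants.
That amount ($1,920,000) is divided into 4 shares of $480,000: Nikolai and Kerensa each take $480,000; Romilly's $480,000 share passes to Romilly's issue; Freya's $480,000 share passes to Freya's issue.
Romilly's share ($480,000) is divided into 3 shares of $160,000: Gita, Perrin, and Dario each take $160,000.
Freya's share ($480,000) passes entirely to Kaspar.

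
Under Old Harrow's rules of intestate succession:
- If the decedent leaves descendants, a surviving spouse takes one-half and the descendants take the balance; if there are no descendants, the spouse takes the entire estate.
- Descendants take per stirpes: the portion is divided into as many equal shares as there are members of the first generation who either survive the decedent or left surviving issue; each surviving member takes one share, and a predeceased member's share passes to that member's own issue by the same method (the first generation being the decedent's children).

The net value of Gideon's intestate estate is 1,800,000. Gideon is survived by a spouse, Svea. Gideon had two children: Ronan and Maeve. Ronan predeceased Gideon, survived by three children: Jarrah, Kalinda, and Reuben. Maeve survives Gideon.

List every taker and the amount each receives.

Svea: 900,000; Jarrah: 150,000; Kalinda: 150,000; Reuben: 150,000; Maeve: 450,000

Svea takes one-half of 1,800,000 = 900,000. The remaining 900,000 passes to the descendants.
The descendants' portion (900,000) is divided into 2 shares of 450,000: Maeve takes 450,000; Ronan's 450,000 share passes to Ronan's issue.
Ronan's share (450,000) is divided into 3 shares of 150,000: Jarrah, Kalinda, and Reuben each take 150,000.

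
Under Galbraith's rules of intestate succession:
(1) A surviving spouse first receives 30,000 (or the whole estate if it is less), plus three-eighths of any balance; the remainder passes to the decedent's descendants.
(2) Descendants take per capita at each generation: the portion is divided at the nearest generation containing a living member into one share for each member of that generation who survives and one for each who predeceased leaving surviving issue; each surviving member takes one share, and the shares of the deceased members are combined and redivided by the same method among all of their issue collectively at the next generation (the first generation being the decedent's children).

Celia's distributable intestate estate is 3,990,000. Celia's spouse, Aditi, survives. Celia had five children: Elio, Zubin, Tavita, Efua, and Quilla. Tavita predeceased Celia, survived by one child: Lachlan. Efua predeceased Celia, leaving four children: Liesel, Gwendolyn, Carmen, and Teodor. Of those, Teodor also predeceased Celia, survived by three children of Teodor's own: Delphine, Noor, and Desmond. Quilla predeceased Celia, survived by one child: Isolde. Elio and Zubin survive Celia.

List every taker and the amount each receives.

Aditi: 1,515,000; Elio: 495,000; Zubin: 495,000; Lachlan: 247,500; Liesel: 247,500; Gwendolyn: 247,500; Carmen: 247,500; Delphine: 82,500; Noor: 82,500; Desmond: 82,500; Isolde: 247,500

Aditi first takes 30,000, leaving a balance of 3,960,000. Aditi then takes three-eighths of the balance (1,485,000), for a total of 1,515,000. The remaining 2,475,000 passes to the descendants.
The descendants' portion (2,475,000) is divided at the children's generation into 5 shares of 495,000. Elio and Zubin each take 495,000. The 3 shares of the deceased (Tavita, Efua, and Quilla) are combined into a pool of 1,485,000.
That pool (1,485,000) is divided at the grandchildren's generation into 6 shares of 247,500. Lachlan, Liesel, Gwendolyn, Carmen, and Isolde each take 247,500. The remaining share for the deceased Teodor (247,500) is carried to the next generation.
That pool (247,500) is divided at the great-grandchildren's generation equally among Delphine, Noor, and Desmond: 82,500 each.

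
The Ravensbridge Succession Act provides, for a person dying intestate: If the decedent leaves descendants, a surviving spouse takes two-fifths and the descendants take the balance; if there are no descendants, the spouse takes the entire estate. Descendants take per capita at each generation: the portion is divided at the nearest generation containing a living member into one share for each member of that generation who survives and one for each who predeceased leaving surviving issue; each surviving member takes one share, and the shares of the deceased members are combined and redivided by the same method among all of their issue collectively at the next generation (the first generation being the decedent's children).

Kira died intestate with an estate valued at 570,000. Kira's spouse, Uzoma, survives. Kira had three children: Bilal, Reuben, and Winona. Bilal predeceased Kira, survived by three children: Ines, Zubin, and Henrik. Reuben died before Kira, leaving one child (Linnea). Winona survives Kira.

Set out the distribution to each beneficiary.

Uzoma: 228,000; Ines: 57,000; Zubin: 57,000; Henrik: 57,000; Linnea: 57,000; Winona: 114,000

Uzoma takes two-fifths of 570,000 = 228,000. The remaining 342,000 passes to the descendants.
The descendants' portion (342,000) is divided at the children's generation into 3 shares of 114,000. Winona takes 114,000. The 2 shares of the deceased (Bilal and Reuben) are combined into a pool of 228,000.
That pool (228,000) is divided at the grandchildren's generation equally among Ines, Zubin, Henrik, and Linnea: 57,000 each.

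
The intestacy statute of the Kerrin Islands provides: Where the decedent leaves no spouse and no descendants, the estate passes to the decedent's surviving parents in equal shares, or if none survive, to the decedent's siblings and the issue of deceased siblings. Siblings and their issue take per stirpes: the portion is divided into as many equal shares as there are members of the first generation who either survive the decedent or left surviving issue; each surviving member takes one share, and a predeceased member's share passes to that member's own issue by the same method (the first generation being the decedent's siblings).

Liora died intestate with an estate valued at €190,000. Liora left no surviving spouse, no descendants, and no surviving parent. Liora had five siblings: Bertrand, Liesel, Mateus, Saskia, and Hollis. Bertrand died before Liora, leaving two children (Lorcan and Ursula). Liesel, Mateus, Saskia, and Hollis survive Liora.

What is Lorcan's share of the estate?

The entire €190,000 passes to the siblings and their issue.
That amount (€190,000) is divided into 5 shares of €38,000: Liesel, Mateus, Saskia, and Hollis each take €38,000; Bertrand's €38,000 share passes to Bertrand's issue.
Bertrand's share (€38,000) is divided into 2 shares of €19,000: Lorcan and Ursula each take €19,000.

Lorcan receives €19,000.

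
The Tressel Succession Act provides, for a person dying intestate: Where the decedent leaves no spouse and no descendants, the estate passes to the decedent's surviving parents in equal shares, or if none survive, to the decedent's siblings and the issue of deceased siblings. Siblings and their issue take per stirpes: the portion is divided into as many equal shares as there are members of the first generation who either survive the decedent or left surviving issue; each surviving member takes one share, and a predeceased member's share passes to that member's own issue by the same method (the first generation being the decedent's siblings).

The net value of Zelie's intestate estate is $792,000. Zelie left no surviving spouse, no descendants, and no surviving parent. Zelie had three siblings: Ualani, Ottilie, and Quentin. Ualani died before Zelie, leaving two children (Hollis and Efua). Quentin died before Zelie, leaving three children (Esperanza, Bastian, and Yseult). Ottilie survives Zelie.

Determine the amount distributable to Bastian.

Bastian receives $88,000.

The entire $792,000 passes to the siblings and their issue.
That amount ($792,000) is divided into 3 shares of $264,000: Ottilie takes $264,000; Ualani's $264,000 share passes to Ualani's issue; Quentin's $264,000 share passes to Quentin's issue.
Ualani's share ($264,000) is divided into 2 shares of $132,000: Hollis and Efua each take $132,000.
Quentin's share ($264,000) is divided into 3 shares of $88,000: Esperanza, Bastian, and Yseult each take $88,000.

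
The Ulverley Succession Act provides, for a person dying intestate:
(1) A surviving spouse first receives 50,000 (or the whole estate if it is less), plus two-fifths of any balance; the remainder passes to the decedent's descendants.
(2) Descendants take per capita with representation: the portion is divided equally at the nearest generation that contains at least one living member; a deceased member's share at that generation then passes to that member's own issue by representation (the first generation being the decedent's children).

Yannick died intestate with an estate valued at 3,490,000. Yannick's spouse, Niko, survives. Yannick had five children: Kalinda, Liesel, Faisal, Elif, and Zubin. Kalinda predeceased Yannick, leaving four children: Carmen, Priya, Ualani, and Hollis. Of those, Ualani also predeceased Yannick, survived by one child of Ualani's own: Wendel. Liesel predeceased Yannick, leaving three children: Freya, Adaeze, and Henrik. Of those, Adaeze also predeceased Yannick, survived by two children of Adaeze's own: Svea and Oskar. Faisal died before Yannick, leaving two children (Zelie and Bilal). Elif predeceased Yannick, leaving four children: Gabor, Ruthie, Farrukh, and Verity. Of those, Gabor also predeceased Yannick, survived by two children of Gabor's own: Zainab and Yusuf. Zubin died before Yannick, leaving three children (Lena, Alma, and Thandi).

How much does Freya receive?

Niko first takes 50,000, leaving a balance of 3,440,000. Niko then takes two-fifths of the balance (1,376,000), for a total of 1,426,000. The remaining 2,064,000 passes to the descendants.
No child survives, so the initial division is made at the grandchildren's generation.
The descendants' portion (2,064,000) is divided into 16 shares of 129,000: Carmen, Priya, Hollis, Freya, Henrik, Zelie, Bilal, Ruthie, Farrukh, Verity, Lena, Alma, and Thandi each take 129,000; Ualani's 129,000 share passes to Ualani's issue; Adaeze's 129,000 share passes to Adaeze's issue; Gabor's 129,000 share passes to Gabor's issue.
Ualani's share (129,000) passes entirely to Wendel.
Adaeze's share (129,000) is divided into 2 shares of 64,500: Svea and Oskar each take 64,500.
Gabor's share (129,000) is divided into 2 shares of 64,500: Zainab and Yusuf each take 64,500.

Freya receives 129,000.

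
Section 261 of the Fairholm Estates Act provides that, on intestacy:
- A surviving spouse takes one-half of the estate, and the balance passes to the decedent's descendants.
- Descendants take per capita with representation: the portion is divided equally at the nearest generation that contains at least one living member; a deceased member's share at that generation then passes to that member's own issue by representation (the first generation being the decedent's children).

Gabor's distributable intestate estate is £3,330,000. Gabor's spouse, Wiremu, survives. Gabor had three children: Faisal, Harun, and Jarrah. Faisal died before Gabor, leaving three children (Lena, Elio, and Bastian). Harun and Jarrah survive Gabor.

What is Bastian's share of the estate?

Bastian receives £185,000.

Wiremu takes one-half of £3,330,000 = £1,665,000. The remaining £1,665,000 passes to the descendants.
The descendants' portion (£1,665,000) is divided into 3 shares of £555,000: Harun and Jarrah each take £555,000; Faisal's £555,000 share passes to Faisal's issue.
Faisal's share (£555,000) is divided into 3 shares of £185,000: Lena, Elio, and Bastian each take £185,000.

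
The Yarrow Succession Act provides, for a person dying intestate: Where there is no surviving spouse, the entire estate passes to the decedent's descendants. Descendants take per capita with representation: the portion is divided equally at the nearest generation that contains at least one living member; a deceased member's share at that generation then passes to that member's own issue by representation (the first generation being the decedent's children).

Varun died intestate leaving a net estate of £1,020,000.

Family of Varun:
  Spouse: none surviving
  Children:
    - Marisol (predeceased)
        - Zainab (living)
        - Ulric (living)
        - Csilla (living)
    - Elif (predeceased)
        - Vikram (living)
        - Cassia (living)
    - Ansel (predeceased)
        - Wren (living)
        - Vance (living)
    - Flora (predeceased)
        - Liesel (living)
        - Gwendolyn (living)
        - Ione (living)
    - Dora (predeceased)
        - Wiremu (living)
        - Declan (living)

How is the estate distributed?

The entire £1,020,000 passes to the descendants.
No child survives, so the initial division is made at the grandchildren's generation.
That amount (£1,020,000) is divided into 12 shares of £85,000: Zainab, Ulric, Csilla, Vikram, Cassia, Wren, Vance, Liesel, Gwendolyn, Ione, Wiremu, and Declan each take £85,000.

Zainab: £85,000; Ulric: £85,000; Csilla: £85,000; Vikram: £85,000; Cassia: £85,000; Wren: £85,000; Vance: £85,000; Liesel: £85,000; Gwendolyn: £85,000; Ione: £85,000; Wiremu: £85,000; Declan: £85,000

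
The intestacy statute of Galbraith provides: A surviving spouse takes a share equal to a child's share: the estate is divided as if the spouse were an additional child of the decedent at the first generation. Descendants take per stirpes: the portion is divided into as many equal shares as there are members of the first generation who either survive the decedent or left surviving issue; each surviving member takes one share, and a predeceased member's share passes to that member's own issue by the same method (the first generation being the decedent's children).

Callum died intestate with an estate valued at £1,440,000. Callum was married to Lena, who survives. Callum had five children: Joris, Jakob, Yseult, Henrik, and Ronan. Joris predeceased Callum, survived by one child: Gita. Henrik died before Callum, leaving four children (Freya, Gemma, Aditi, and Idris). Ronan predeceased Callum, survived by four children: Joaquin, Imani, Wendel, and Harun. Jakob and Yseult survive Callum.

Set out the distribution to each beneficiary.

The spouse counts as an additional share at the children's level, so there are 6 primary shares of £240,000. Lena takes one such share (£240,000).
The children's combined portion (£1,200,000) is divided into 5 shares of £240,000: Jakob and Yseult each take £240,000; Joris's £240,000 share passes to Joris's issue; Henrik's £240,000 share passes to Henrik's issue; Ronan's £240,000 share passes to Ronan's issue.
Joris's share (£240,000) passes entirely to Gita.
Henrik's share (£240,000) is divided into 4 shares of £60,000: Freya, Gemma, Aditi, and Idris each take £60,000.
Ronan's share (£240,000) is divided into 4 shares of £60,000: Joaquin, Imani, Wendel, and Harun each take £60,000.

Lena: £240,000; Gita: £240,000; Jakob: £240,000; Yseult: £240,000; Freya: £60,000; Gemma: £60,000; Aditi: £60,000; Idris: £60,000; Joaquin: £60,000; Imani: £60,000; Wendel: £60,000; Harun: £60,000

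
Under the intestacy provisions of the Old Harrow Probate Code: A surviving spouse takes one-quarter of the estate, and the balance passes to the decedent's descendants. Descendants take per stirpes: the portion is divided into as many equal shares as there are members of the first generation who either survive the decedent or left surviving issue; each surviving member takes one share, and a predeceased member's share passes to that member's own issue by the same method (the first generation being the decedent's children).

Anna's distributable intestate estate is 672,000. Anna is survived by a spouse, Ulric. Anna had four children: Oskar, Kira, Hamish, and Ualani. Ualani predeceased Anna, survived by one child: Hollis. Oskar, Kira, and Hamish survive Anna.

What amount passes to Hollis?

Hollis receives 126,000.

Ulric takes one-quarter of 672,000 = 168,000. The remaining 504,000 passes to the descendants.
The descendants' portion (504,000) is divided into 4 shares of 126,000: Oskar, Kira, and Hamish each take 126,000; Ualani's 126,000 share passes to Ualani's issue.
Ualani's share (126,000) passes entirely to Hollis.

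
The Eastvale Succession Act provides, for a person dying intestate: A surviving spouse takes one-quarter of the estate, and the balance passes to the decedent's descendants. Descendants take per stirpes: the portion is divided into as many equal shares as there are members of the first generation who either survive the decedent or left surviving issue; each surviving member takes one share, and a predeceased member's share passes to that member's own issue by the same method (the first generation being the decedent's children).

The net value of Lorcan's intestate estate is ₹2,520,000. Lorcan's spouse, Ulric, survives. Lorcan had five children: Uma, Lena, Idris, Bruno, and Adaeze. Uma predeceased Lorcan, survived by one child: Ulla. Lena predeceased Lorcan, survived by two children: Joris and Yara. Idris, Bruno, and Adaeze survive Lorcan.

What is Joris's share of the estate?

Joris receives ₹189,000.

Ulric takes one-quarter of ₹2,520,000 = ₹630,000. The remaining ₹1,890,000 passes to the descendants.
The descendants' portion (₹1,890,000) is divided into 5 shares of ₹378,000: Idris, Bruno, and Adaeze each take ₹378,000; Uma's ₹378,000 share passes to Uma's issue; Lena's ₹378,000 share passes to Lena's issue.
Uma's share (₹378,000) passes entirely to Ulla.
Lena's share (₹378,000) is divided into 2 shares of ₹189,000: Joris and Yara each take ₹189,000.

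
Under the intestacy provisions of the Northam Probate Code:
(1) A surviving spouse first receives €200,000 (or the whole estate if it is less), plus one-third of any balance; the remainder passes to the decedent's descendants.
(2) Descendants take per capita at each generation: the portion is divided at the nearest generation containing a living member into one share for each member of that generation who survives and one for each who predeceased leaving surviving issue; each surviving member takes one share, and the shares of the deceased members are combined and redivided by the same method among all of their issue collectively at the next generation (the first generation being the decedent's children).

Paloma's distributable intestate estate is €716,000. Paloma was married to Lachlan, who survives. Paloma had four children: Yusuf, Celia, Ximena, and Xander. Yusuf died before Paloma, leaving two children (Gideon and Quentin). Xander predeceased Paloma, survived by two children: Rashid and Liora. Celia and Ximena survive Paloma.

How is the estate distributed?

Lachlan first takes €200,000, leaving a balance of €516,000. Lachlan then takes one-third of the balance (€172,000), for a total of €372,000. The remaining €344,000 passes to the descendants.
The descendants' portion (€344,000) is divided at the children's generation into 4 shares of €86,000. Celia and Ximena each take €86,000. The 2 shares of the deceased (Yusuf and Xander) are combined into a pool of €172,000.
That pool (€172,000) is divided at the grandchildren's generation equally among Gideon, Quentin, Rashid, and Liora: €43,000 each.

Lachlan: €372,000; Gideon: €43,000; Quentin: €43,000; Celia: €86,000; Ximena: €86,000; Rashid: €43,000; Liora: €43,000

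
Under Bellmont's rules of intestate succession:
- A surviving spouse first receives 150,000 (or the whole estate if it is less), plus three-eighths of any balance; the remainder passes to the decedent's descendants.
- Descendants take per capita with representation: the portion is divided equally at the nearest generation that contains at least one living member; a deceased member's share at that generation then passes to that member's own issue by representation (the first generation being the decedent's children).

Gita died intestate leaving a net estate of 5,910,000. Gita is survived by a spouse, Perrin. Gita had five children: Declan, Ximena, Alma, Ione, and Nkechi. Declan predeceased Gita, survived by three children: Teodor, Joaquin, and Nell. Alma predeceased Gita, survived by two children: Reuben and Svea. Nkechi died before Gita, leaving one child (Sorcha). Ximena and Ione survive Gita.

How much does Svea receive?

Perrin first takes 150,000, leaving a balance of 5,760,000. Perrin then takes three-eighths of the balance (2,160,000), for a total of 2,310,000. The remaining 3,600,000 passes to the descendants.
The descendants' portion (3,600,000) is divided into 5 shares of 720,000: Ximena and Ione each take 720,000; Declan's 720,000 share passes to Declan's issue; Alma's 720,000 share passes to Alma's issue; Nkechi's 720,000 share passes to Nkechi's issue.
Declan's share (720,000) is divided into 3 shares of 240,000: Teodor, Joaquin, and Nell each take 240,000.
Alma's share (720,000) is divided into 2 shares of 360,000: Reuben and Svea each take 360,000.
Nkechi's share (720,000) passes entirely to Sorcha.

Svea receives 360,000.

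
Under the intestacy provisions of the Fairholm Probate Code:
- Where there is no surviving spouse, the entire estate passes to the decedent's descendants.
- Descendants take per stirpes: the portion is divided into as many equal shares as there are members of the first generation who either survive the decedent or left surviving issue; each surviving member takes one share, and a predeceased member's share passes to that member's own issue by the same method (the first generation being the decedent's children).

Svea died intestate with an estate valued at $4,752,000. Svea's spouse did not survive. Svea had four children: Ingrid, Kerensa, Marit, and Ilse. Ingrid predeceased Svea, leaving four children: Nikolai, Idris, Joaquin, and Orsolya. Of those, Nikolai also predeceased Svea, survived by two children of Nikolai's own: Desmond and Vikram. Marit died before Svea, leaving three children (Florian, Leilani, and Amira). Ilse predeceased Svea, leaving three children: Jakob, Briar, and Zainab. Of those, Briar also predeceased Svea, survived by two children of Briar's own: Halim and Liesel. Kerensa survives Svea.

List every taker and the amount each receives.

Desmond: $148,500; Vikram: $148,500; Idris: $297,000; Joaquin: $297,000; Orsolya: $297,000; Kerensa: $1,188,000; Florian: $396,000; Leilani: $396,000; Amira: $396,000; Jakob: $396,000; Halim: $198,000; Liesel: $198,000; Zainab: $396,000

The entire $4,752,000 passes to the descendants.
That amount ($4,752,000) is divided into 4 shares of $1,188,000: Kerensa takes $1,188,000; Ingrid's $1,188,000 share passes to Ingrid's issue; Marit's $1,188,000 share passes to Marit's issue; Ilse's $1,188,000 share passes to Ilse's issue.
Ingrid's share ($1,188,000) is divided into 4 shares of $297,000: Idris, Joaquin, and Orsolya each take $297,000; Nikolai's $297,000 share passes to Nikolai's issue.
Nikolai's share ($297,000) is divided into 2 shares of $148,500: Desmond and Vikram each take $148,500.
Marit's share ($1,188,000) is divided into 3 shares of $396,000: Florian, Leilani, and Amira each take $396,000.
Ilse's share ($1,188,000) is divided into 3 shares of $396,000: Jakob and Zainab each take $396,000; Briar's $396,000 share passes to Briar's issue.
Briar's share ($396,000) is divided into 2 shares of $198,000: Halim and Liesel each take $198,000.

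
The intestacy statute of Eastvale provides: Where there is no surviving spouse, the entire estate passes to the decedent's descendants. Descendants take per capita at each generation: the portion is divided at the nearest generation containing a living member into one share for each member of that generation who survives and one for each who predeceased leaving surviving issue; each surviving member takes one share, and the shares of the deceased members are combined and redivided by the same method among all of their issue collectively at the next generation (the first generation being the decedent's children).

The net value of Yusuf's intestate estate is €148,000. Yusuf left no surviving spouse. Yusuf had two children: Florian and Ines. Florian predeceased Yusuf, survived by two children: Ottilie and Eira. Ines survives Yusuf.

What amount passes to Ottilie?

The entire €148,000 passes to the descendants.
That amount (€148,000) is divided at the children's generation into 2 shares of €74,000. Ines takes €74,000. The remaining share for the deceased Florian (€74,000) is carried to the next generation.
That pool (€74,000) is divided at the grandchildren's generation equally among Ottilie and Eira: €37,000 each.

Ottilie receives €37,000.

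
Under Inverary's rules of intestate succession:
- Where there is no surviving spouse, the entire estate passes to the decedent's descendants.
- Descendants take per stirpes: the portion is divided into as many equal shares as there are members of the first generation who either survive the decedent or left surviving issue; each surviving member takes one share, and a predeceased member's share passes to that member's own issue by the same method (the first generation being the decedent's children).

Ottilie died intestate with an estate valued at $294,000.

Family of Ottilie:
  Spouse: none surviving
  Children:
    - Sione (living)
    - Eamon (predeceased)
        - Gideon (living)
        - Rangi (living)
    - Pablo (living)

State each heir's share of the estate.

The entire $294,000 passes to the descendants.
That amount ($294,000) is divided into 3 shares of $98,000: Sione and Pablo each take $98,000; Eamon's $98,000 share passes to Eamon's issue.
Eamon's share ($98,000) is divided into 2 shares of $49,000: Gideon and Rangi each take $49,000.

Sione: $98,000; Gideon: $49,000; Rangi: $49,000; Pablo: $98,000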